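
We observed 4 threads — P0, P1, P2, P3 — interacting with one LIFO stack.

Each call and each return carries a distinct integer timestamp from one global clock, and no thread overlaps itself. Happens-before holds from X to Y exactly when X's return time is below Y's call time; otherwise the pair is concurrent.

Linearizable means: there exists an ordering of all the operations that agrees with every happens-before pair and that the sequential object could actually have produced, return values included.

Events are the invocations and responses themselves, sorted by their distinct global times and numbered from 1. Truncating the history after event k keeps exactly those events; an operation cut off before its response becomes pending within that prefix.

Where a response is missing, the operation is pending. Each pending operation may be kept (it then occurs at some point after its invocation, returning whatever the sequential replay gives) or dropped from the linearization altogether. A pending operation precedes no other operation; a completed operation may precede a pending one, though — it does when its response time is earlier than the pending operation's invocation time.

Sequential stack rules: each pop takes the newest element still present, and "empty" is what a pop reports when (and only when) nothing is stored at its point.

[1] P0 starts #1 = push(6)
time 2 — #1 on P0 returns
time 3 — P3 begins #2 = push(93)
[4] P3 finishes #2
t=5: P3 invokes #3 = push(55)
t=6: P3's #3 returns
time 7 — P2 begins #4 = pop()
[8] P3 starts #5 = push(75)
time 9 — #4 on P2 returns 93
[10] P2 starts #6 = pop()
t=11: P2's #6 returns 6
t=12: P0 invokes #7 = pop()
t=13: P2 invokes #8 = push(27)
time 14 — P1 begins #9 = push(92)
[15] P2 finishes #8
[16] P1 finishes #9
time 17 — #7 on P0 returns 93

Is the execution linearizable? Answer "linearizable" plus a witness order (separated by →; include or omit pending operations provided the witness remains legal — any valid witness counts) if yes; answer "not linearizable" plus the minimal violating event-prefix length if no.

events 1..8 are fine; event 9 — the response of #4 at time 9 — makes the prefix non-linearizable
one real-time candidate order over the 4 completed operations — the LIFO stack replay rejects it
every completion of the 1 pending operation (#5) was checked; none linearizes
one such order, #1, #2, #3, #4 (pending dropped), breaks at step 4 where #4 pop() → 93 is illegal

not linearizable — minimal violating prefix: 9 events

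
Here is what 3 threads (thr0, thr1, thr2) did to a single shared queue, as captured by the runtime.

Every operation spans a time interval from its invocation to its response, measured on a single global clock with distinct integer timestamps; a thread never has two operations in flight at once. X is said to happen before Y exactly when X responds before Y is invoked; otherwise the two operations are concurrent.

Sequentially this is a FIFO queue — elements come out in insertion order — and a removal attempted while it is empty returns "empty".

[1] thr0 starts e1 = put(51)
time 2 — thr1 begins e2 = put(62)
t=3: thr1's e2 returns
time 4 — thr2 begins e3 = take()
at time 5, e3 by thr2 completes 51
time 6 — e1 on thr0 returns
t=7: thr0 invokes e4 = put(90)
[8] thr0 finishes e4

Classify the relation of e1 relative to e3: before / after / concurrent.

concurrent

e1 spans [1,6], e3 spans [4,5]
the intervals overlap in both directions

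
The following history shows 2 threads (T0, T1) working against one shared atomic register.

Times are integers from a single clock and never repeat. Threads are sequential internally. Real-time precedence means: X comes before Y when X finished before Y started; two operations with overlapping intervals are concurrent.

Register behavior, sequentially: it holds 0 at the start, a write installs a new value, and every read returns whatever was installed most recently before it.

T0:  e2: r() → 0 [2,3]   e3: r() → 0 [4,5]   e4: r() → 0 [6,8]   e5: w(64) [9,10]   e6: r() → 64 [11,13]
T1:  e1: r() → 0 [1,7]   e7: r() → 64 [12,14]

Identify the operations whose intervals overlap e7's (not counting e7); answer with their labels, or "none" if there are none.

e7 spans [12,14]; an op avoiding the whole window 12..14 is ordered, any other is concurrent
e1 [1,7]: before
e2 [2,3]: before
e3 [4,5]: before
e4 [6,8]: before
e5 [9,10]: before
e6 [11,13]: concurrent

e6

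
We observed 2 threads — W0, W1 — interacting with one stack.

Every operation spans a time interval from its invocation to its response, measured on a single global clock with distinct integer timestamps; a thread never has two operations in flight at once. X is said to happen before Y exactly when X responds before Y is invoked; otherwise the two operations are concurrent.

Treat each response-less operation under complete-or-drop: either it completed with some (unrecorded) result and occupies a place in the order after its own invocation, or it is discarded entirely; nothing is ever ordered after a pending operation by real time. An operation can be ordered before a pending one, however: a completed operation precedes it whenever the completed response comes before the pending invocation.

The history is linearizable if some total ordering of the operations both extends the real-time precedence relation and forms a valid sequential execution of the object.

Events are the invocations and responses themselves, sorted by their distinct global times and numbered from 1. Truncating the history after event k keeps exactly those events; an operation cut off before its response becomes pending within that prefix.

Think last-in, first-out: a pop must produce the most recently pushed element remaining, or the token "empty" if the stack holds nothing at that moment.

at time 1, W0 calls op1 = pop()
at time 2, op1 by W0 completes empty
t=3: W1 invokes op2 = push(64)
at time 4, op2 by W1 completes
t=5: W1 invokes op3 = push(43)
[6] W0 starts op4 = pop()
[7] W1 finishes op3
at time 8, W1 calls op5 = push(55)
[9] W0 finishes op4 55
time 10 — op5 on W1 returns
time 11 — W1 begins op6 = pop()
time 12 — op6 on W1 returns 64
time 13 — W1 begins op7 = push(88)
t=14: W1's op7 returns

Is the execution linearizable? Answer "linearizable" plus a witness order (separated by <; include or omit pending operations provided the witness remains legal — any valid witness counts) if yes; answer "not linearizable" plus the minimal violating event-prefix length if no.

the violation lands at event 12, op6's response at time 12: events 1..11 linearize, events 1..12 do not
every one of the 3 real-time-consistent orders over 6 completed stack ops fails the sequential spec
one such order, op1, op2, op3, op4, op5, op6, breaks at step 4 where op4 pop() → 55 is illegal
one such order, op1, op2, op3, op5, op4, op6, breaks at step 6 where op6 pop() → 64 is illegal

not linearizable — minimal violating prefix: 12 events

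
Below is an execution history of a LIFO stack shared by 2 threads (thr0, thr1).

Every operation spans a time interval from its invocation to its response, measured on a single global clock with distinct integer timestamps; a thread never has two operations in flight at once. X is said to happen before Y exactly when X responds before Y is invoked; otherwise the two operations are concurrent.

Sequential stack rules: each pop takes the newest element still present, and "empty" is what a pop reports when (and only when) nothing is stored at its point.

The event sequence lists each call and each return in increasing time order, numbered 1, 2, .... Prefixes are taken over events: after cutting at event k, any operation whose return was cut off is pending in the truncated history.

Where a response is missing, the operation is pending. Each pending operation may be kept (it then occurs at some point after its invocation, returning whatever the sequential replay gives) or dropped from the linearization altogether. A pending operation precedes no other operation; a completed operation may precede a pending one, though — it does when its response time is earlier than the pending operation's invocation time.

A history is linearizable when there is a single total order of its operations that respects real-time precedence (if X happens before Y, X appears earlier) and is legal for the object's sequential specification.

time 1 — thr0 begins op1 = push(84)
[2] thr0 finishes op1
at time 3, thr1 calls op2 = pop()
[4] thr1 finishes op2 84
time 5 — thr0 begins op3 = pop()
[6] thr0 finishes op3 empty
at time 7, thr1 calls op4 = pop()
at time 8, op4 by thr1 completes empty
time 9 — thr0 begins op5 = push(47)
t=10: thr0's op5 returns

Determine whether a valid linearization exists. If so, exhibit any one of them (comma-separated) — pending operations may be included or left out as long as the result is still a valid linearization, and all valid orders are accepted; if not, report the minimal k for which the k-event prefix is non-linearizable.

linearizable — witness: op1, op2, op3, op4, op5

1. op1 push(84), leaving stack <84>
2. op2 pop() → 84, leaving stack <>
3. op3 pop() → empty, leaving stack <>
4. op4 pop() → empty, leaving stack <>
5. op5 push(47), leaving stack <47>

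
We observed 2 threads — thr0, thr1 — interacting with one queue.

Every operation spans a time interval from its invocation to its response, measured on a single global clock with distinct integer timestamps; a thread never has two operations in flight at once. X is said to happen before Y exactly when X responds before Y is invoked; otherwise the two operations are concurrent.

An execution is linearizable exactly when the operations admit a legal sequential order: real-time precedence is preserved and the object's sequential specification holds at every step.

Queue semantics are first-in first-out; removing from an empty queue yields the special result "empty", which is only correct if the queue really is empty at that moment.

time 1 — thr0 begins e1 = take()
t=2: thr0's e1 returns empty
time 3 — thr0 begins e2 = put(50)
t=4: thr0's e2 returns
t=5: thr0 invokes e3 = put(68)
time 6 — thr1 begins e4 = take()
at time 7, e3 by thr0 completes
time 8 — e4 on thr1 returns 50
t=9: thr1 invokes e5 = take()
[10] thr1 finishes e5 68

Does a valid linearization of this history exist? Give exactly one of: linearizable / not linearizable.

linearizable

one valid linearization: e1, e2, e3, e4, e5
1. e1 take() → empty, leaving queue <>
2. e2 put(50), leaving queue <50>
3. e3 put(68), leaving queue <50,68>
4. e4 take() → 50, leaving queue <68>
5. e5 take() → 68, leaving queue <>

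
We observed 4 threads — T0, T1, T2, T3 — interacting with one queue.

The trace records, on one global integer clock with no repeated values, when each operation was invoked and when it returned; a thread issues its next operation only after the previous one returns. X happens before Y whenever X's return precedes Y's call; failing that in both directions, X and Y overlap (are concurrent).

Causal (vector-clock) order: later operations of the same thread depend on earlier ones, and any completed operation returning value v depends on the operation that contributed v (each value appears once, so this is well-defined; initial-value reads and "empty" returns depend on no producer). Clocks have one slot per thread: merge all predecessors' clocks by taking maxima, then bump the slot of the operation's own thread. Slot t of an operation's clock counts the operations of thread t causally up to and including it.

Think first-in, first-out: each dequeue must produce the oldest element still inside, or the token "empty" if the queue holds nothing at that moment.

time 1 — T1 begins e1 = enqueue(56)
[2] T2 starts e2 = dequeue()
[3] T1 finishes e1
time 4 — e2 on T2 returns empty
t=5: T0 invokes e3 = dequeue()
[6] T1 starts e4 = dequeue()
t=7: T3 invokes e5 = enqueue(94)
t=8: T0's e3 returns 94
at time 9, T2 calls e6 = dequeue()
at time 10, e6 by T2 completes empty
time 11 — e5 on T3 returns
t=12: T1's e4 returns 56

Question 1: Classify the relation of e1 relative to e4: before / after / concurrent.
Answer: before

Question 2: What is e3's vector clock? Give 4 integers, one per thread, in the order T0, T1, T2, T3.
Answer: (1, 0, 0, 1)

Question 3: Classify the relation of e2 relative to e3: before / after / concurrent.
Answer: before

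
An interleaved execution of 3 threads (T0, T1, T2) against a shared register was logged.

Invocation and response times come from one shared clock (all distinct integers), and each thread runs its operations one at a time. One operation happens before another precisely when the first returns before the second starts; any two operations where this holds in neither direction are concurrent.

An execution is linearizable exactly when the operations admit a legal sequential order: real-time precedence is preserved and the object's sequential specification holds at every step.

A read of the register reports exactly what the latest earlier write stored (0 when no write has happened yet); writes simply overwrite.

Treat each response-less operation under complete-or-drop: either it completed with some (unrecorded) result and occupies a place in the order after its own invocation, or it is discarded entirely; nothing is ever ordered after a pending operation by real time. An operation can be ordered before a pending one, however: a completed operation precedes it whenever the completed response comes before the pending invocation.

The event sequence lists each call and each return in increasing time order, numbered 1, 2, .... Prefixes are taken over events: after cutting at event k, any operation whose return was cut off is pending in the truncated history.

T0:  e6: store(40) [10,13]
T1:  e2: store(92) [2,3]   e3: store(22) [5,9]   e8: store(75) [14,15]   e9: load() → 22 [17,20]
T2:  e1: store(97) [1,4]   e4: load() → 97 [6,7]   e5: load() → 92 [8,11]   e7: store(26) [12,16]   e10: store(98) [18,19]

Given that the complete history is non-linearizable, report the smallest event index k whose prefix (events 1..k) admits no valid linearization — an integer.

11

a valid linearization of events 1..10 exists, for instance e2, e1, e4, e3:
1. e2 store(92), leaving value 92
2. e1 store(97), leaving value 97
3. e4 load() → 97, leaving value 97
4. e3 store(22), leaving value 22
include event 11 — e5 responding at 11 — and every candidate order breaks
every completion of the 1 pending operation (e6) was checked; none linearizes
sample order e1, e2, e3, e4, e5 (pending dropped) stalls at step 4 — e4 load() → 97 has no legal effect
sample order e1, e2, e4, e3, e5 (pending dropped) stalls at step 3 — e4 load() → 97 has no legal effect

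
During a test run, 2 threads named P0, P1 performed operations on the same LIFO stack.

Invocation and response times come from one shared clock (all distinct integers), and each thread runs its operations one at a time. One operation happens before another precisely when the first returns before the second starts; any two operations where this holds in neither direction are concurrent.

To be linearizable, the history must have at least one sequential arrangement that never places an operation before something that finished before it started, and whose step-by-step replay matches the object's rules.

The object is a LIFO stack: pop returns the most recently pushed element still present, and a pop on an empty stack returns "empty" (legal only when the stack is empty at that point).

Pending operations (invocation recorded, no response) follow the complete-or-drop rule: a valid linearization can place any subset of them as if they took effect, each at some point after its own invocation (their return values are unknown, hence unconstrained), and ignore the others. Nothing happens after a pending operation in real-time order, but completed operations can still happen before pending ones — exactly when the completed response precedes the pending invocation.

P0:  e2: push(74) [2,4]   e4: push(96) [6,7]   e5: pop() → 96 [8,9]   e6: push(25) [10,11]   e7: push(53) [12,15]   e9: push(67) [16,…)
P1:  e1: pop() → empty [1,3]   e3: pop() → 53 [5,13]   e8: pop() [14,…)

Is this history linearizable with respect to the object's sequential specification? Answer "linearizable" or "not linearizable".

linearizable

a witness: e1, e2, e4, e5, e6, e7, e3
1. e1 pop() → empty, leaving stack <>
2. e2 push(74), leaving stack <74>
3. e4 push(96), leaving stack <74,96>
4. e5 pop() → 96, leaving stack <74>
5. e6 push(25), leaving stack <74,25>
6. e7 push(53), leaving stack <74,25,53>
7. e3 pop() → 53, leaving stack <74,25>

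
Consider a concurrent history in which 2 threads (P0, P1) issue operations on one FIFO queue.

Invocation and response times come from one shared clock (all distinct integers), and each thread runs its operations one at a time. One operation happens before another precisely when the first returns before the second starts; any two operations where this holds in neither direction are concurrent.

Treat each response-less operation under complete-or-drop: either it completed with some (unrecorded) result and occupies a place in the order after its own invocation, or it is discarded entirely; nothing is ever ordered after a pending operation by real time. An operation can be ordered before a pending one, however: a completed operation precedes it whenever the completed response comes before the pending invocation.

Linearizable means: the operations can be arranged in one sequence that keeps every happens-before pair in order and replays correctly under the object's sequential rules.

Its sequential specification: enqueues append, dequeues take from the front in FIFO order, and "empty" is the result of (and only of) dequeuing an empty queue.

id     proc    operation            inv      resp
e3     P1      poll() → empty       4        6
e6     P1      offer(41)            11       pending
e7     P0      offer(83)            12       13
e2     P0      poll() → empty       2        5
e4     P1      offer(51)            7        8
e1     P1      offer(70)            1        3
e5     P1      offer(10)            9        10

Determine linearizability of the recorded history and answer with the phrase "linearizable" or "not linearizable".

not linearizable

through event 5 a valid linearization exists; event 6 (e3 responding at time 6) ends that
real-time-consistent orders of the 3 completed operations: 3 — all fail the FIFO queue replay
one such order, e1, e2, e3, breaks at step 2 where e2 poll() → empty is illegal
one such order, e1, e3, e2, breaks at step 2 where e3 poll() → empty is illegal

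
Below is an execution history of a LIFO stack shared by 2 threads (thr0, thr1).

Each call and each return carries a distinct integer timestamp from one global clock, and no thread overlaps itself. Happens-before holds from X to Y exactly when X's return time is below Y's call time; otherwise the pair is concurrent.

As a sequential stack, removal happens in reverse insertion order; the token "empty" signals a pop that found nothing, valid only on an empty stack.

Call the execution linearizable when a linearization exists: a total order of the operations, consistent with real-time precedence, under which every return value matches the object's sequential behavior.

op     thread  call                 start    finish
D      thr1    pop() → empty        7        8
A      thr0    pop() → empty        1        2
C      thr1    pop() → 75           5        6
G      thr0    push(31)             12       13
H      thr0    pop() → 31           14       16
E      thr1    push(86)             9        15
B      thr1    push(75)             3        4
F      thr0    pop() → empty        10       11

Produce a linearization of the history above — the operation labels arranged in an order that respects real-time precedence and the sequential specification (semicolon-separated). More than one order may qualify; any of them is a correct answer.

after step 1 (A pop() → empty): stack <>
after step 2 (B push(75)): stack <75>
after step 3 (C pop() → 75): stack <>
after step 4 (D pop() → empty): stack <>
after step 5 (F pop() → empty): stack <>
after step 6 (E push(86)): stack <86>
after step 7 (G push(31)): stack <86,31>
after step 8 (H pop() → 31): stack <86>

A; B; C; D; F; E; G; H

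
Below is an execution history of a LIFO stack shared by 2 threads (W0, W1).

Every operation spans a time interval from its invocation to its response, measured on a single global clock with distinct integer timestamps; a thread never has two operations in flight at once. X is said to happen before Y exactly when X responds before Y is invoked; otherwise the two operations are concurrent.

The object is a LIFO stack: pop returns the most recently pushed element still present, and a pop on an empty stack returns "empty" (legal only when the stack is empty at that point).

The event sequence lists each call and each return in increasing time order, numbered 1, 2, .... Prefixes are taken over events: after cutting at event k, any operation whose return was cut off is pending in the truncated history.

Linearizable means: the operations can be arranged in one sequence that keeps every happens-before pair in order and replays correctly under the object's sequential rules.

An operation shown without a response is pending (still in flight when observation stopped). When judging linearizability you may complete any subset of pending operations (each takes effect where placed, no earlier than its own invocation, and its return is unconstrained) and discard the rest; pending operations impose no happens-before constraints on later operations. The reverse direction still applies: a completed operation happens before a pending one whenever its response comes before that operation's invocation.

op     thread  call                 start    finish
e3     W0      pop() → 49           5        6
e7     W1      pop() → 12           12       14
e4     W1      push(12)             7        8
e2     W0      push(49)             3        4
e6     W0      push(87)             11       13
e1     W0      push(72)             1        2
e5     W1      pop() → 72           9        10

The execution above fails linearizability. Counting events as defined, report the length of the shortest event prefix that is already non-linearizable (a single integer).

10

events 1..9 are linearizable, e.g. via e1, e2, e3, e4:
after step 1 (e1 push(72)): stack <72>
after step 2 (e2 push(49)): stack <72,49>
after step 3 (e3 pop() → 49): stack <72>
after step 4 (e4 push(12)): stack <72,12>
at event 10 (e5's time-10 response) nothing linearizes any more
sample order e1, e2, e3, e4, e5 stalls at step 5 — e5 pop() → 72 has no legal effect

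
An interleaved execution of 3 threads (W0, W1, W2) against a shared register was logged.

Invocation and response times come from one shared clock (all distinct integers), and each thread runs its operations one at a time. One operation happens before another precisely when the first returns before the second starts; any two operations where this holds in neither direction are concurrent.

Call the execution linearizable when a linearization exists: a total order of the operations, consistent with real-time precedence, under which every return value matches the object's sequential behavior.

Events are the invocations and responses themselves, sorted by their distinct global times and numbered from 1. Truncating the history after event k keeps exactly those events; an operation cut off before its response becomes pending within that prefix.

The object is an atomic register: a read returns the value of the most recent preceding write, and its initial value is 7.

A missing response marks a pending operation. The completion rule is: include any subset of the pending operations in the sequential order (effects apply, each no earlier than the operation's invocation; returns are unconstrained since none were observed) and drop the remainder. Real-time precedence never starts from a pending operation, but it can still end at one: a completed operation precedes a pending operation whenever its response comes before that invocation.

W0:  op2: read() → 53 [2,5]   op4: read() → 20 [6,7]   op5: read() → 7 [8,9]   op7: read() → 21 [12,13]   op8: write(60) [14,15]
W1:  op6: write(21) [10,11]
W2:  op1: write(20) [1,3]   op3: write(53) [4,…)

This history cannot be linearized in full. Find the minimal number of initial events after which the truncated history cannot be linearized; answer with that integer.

7

events 1..6 are linearizable; a witness order is op1, op3, op2:
after step 1 (op1 write(20)): value 20
after step 2 (op3 write(53) (pending, included)): value 53
after step 3 (op2 read() → 53): value 53
adding event 7 (op4 responds at 7) leaves no legal real-time order
no completion choice of the 1 pending operation (op3) rescues it — every subset was tried
for example op1, op2, op4 (pending dropped) fails at step 2: op2 read() → 53 is not legal there
for example op2, op1, op4 (pending dropped) fails at step 1: op2 read() → 53 is not legal there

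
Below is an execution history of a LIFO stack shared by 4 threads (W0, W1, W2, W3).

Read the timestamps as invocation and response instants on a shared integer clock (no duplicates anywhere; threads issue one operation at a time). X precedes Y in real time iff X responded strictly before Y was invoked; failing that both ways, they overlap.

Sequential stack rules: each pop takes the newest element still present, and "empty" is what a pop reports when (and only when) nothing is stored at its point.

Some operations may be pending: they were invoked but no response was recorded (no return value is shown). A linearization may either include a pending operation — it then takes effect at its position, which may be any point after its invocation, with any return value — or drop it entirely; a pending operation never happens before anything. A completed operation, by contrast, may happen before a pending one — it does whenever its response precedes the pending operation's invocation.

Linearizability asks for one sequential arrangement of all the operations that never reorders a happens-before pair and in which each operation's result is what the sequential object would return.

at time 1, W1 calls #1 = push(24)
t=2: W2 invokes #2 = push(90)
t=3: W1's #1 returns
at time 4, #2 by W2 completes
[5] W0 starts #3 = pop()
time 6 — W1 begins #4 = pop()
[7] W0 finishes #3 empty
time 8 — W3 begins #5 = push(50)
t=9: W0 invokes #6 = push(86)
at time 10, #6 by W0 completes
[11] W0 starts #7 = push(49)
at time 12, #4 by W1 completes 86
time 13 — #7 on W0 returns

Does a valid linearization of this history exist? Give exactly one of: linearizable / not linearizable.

not linearizable

prefix check: 1..6 passes, 1..7 fails once #3's time-7 response joins
real-time-consistent orders of the 3 completed operations: 2 — all fail the LIFO stack replay
include/drop combinations of the 1 pending operation (#4) were all tried; none helps
take #1, #2, #3 (pending dropped): step 3 already fails, because #3 pop() → empty cannot occur there
take #2, #1, #3 (pending dropped): step 3 already fails, because #3 pop() → empty cannot occur there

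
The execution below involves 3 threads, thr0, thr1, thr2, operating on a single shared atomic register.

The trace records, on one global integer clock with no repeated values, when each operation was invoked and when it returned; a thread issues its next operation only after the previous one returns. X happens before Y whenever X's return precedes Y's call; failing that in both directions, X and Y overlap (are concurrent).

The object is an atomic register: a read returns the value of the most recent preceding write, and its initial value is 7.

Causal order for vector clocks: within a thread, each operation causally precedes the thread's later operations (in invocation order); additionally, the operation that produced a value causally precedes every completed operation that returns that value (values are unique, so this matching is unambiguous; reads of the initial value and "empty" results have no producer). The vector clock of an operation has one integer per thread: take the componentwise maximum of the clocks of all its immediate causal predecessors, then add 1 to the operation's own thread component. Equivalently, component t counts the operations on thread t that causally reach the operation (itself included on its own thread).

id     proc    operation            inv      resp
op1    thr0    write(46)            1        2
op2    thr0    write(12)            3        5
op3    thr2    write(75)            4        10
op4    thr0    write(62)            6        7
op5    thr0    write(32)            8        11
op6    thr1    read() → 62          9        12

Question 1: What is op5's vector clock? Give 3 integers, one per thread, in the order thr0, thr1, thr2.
root op op3, invoked 4: fresh clock plus thr2's own tick → (0, 0, 1)
root op op1, invoked 1: fresh clock plus thr0's own tick → (1, 0, 0)
invoked at 3, op2 merges VC(op1)=(1, 0, 0) and bumps thr0's slot → (2, 0, 0)
invoked at 6, op4 merges VC(op2)=(2, 0, 0) and bumps thr0's slot → (3, 0, 0)
invoked at 9, op6 merges VC(op4)=(3, 0, 0) and bumps thr1's slot → (3, 1, 0)
invoked at 8, op5 merges VC(op4)=(3, 0, 0) and bumps thr0's slot → (4, 0, 0)
target: VC(op5) = (4, 0, 0)

(4, 0, 0)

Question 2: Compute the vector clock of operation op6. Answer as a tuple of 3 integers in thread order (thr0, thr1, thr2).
VC(op3, invoked at 4): no causal predecessors; +1 on thr2 → (0, 0, 1)
VC(op1, invoked at 1): no causal predecessors; +1 on thr0 → (1, 0, 0)
from VC(op1)=(1, 0, 0), op2 (invoked 3) maxes components and bumps thr0 → (2, 0, 0)
from VC(op2)=(2, 0, 0), op4 (invoked 6) maxes components and bumps thr0 → (3, 0, 0)
from VC(op4)=(3, 0, 0), op6 (invoked 9) maxes components and bumps thr1 → (3, 1, 0)
from VC(op4)=(3, 0, 0), op5 (invoked 8) maxes components and bumps thr0 → (4, 0, 0)
target: VC(op6) = (3, 1, 0)

(3, 1, 0)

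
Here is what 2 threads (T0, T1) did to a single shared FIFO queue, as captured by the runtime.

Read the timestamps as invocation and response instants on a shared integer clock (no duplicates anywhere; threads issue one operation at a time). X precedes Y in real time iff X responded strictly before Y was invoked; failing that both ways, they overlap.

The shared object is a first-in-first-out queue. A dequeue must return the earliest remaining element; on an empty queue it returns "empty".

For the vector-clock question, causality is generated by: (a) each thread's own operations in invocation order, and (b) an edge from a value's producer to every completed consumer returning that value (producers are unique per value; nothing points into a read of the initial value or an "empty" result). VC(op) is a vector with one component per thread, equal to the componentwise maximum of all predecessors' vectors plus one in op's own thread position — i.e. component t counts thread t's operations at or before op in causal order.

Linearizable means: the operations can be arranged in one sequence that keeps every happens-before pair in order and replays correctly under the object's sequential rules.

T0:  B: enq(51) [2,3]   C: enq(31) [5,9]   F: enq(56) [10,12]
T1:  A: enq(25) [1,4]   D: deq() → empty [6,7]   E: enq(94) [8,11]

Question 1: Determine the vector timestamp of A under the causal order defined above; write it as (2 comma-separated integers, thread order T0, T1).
(0, 1)

root op A, invoked 1: fresh clock plus T1's own tick → (0, 1)
root op B, invoked 2: fresh clock plus T0's own tick → (1, 0)
invoked at 6, D merges VC(A)=(0, 1) and bumps T1's slot → (0, 2)
invoked at 5, C merges VC(B)=(1, 0) and bumps T0's slot → (2, 0)
invoked at 8, E merges VC(D)=(0, 2) and bumps T1's slot → (0, 3)
invoked at 10, F merges VC(C)=(2, 0) and bumps T0's slot → (3, 0)
target: VC(A) = (0, 1)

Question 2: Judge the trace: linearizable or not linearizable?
not linearizable

the violation lands at event 7, D's response at time 7: events 1..6 linearize, events 1..7 do not
the 3 completed operations admit 2 real-time orders; each fails the FIFO queue replay
no completion choice of the 1 pending operation (C) rescues it — every subset was tried
sample order A, B, D (pending dropped) stalls at step 3 — D deq() → empty has no legal effect
sample order B, A, D (pending dropped) stalls at step 3 — D deq() → empty has no legal effect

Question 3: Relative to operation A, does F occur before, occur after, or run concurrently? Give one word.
after

F spans [10,12], A spans [1,4]
resp(A)=4 < inv(F)=10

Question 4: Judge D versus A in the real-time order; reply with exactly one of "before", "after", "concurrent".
after

D spans [6,7], A spans [1,4]
resp(A)=4 < inv(D)=6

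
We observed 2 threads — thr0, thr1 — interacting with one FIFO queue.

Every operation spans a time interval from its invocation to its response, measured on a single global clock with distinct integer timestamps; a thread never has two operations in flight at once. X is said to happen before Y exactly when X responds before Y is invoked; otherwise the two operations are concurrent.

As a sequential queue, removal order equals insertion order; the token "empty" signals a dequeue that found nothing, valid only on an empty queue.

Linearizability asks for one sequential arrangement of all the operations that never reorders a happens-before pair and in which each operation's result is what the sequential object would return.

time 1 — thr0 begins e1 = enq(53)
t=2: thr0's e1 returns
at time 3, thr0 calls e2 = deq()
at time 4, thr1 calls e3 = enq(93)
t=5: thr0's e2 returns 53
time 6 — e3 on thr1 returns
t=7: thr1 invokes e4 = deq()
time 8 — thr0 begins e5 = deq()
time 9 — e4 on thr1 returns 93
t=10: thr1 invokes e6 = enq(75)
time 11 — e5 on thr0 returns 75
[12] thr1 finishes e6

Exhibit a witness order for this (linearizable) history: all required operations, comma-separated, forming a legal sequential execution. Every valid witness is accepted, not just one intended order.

1. e1 enq(53), leaving queue <53>
2. e2 deq() → 53, leaving queue <>
3. e3 enq(93), leaving queue <93>
4. e4 deq() → 93, leaving queue <>
5. e6 enq(75), leaving queue <75>
6. e5 deq() → 75, leaving queue <>

e1, e2, e3, e4, e6, e5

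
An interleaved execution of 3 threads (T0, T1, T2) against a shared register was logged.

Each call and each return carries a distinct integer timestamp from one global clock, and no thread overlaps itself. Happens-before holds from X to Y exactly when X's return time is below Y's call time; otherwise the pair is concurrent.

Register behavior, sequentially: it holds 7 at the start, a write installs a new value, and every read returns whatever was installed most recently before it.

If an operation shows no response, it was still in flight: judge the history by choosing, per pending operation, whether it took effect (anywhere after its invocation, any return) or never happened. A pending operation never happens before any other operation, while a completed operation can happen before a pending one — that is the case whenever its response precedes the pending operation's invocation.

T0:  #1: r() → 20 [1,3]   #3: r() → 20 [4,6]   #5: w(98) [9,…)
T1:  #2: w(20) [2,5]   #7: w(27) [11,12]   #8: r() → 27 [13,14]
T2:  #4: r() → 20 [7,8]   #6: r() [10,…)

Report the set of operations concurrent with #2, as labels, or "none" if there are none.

#2 runs from 2 to 5; window-overlapping ops are concurrent
#1 [1,3]: concurrent
#3 [4,6]: concurrent
#4 [7,8]: after
#5 [9,…): after
#6 [10,…): after
#7 [11,12]: after
#8 [13,14]: after

#1, #3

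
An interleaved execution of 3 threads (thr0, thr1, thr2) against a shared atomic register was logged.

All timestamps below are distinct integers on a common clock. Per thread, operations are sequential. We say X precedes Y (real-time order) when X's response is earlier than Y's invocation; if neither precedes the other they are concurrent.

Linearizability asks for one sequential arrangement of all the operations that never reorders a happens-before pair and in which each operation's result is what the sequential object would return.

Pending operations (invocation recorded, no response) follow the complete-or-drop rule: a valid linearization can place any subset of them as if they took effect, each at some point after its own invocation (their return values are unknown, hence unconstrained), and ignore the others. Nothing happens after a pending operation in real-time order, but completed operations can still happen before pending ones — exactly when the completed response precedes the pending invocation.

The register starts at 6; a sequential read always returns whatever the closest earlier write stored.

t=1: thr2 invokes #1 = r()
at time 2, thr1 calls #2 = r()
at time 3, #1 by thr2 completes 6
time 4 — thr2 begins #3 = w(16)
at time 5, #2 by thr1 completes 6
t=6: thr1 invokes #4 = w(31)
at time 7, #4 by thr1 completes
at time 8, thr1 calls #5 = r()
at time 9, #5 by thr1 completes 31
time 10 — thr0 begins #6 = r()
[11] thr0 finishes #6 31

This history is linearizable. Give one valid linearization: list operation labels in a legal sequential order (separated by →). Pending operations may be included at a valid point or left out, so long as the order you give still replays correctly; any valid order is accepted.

#1 → #2 → #3 → #4 → #5 → #6

1. #1 r() → 6, leaving value 6
2. #2 r() → 6, leaving value 6
3. #3 w(16) (pending, included), leaving value 16
4. #4 w(31), leaving value 31
5. #5 r() → 31, leaving value 31
6. #6 r() → 31, leaving value 31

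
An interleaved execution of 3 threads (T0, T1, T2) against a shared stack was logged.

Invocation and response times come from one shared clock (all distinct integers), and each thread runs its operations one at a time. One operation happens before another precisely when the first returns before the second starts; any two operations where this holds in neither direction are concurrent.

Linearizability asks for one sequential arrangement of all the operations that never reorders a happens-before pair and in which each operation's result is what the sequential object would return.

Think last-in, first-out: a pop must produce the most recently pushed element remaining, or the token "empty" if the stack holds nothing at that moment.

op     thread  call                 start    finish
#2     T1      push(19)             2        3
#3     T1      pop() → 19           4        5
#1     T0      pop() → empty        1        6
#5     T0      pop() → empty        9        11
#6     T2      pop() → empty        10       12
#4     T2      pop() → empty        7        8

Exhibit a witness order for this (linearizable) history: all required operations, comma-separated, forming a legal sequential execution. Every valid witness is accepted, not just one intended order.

step 1: #1 pop() → empty — stack <>
step 2: #2 push(19) — stack <19>
step 3: #3 pop() → 19 — stack <>
step 4: #4 pop() → empty — stack <>
step 5: #5 pop() → empty — stack <>
step 6: #6 pop() → empty — stack <>

#1, #2, #3, #4, #5, #6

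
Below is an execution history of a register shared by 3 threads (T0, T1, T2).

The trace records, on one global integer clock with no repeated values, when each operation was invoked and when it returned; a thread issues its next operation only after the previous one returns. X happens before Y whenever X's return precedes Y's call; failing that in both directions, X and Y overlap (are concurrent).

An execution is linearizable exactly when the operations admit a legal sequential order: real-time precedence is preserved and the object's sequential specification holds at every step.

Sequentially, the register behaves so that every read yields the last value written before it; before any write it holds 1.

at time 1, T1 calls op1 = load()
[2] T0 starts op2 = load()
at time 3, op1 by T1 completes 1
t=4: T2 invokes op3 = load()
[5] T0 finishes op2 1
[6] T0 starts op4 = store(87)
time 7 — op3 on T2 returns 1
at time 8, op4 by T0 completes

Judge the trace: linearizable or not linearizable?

linearizable

witness order: op1, op2, op3, op4
1. op1 load() → 1, leaving value 1
2. op2 load() → 1, leaving value 1
3. op3 load() → 1, leaving value 1
4. op4 store(87), leaving value 87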